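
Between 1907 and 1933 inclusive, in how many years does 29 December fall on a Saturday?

Day of week of December 29 in each year:
1907: Sun, 1908: Tue, 1909: Wed, 1910: Thu, 1911: Fri, 1912: Sun, 1913: Mon, 1914: Tue, 1915: Wed, 1916: Fri, 1917: Sat ✓, 1918: Sun, 1919: Mon, 1920: Wed, 1921: Thu, 1922: Fri, 1923: Sat ✓, 1924: Mon, 1925: Tue, 1926: Wed, 1927: Thu, 1928: Sat ✓, 1929: Sun, 1930: Mon, 1931: Tue, 1932: Thu, 1933: Fri
Saturdays: 1917, 1923, 1928.

3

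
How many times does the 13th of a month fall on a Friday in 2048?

2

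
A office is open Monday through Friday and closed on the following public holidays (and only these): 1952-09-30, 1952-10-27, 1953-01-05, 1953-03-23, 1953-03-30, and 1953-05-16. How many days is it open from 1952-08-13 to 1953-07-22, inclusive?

1952-08-13 is a Wednesday.
That's 344 days from start to end, counting both.
344 = 7 × 49 + 1, so there are 49 full weeks plus 1 extra day.
Each full week contributes 5 weekdays (Mon–Fri): 49 × 5 = 245.
The 1 extra day is Wed — 1 of them qualifies.
Total: 245 + 1 = 246.
Holidays: 1952-09-30 (Tue); 1952-10-27 (Mon); 1953-01-05 (Mon); 1953-03-23 (Mon); 1953-03-30 (Mon); 1953-05-16 (Sat).
5 of the 6 holidays fall on weekdays; the rest are weekends and were already excluded.
Business days: 246 − 5 = 241.

241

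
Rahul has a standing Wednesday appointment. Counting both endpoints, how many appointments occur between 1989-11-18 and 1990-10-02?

45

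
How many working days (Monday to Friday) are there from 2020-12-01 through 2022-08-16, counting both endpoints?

446 weekdays

2020-12-01 is a Tuesday.
That's 624 days from start to end, counting both.
624 = 7 × 89 + 1, so there are 89 full weeks plus 1 extra day.
Each full week contributes 5 weekdays (Mon–Fri): 89 × 5 = 445.
The 1 extra day is Tue — 1 of them qualifies.
Total: 445 + 1 = 446.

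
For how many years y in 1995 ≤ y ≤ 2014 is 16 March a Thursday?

3

Day of week of March 16 in each year:
1995: Thu ✓, 1996: Sat, 1997: Sun, 1998: Mon, 1999: Tue, 2000: Thu ✓, 2001: Fri, 2002: Sat, 2003: Sun, 2004: Tue, 2005: Wed, 2006: Thu ✓, 2007: Fri, 2008: Sun, 2009: Mon, 2010: Tue, 2011: Wed, 2012: Fri, 2013: Sat, 2014: Sun
Thursdays: 1995, 2000, 2006.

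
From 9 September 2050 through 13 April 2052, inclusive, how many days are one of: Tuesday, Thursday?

166

9 September 2050 is a Friday.
From 9 September 2050 to 13 April 2052 is 583 days inclusive.
583 = 7 × 83 + 2, so there are 83 full weeks plus 2 extra days.
Each full week contributes 2 days from the set (Tue, Thu): 83 × 2 = 166.
The 2 extra days are Friday, Saturday — none qualify.
Total: 166 + 0 = 166.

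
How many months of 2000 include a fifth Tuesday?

A month has five Tuesdays exactly when Tuesday falls within its first (length − 28) days.
Jan: 31 days, starts Sat → 5 of Sat, Sun, Mon
Feb: 29 days, starts Tue → 5 of Tue ✓
Mar: 31 days, starts Wed → 5 of Wed, Thu, Fri
Apr: 30 days, starts Sat → 5 of Sat, Sun
May: 31 days, starts Mon → 5 of Mon, Tue, Wed ✓
Jun: 30 days, starts Thu → 5 of Thu, Fri
Jul: 31 days, starts Sat → 5 of Sat, Sun, Mon
Aug: 31 days, starts Tue → 5 of Tue, Wed, Thu ✓
Sep: 30 days, starts Fri → 5 of Fri, Sat
Oct: 31 days, starts Sun → 5 of Sun, Mon, Tue ✓
Nov: 30 days, starts Wed → 5 of Wed, Thu
Dec: 31 days, starts Fri → 5 of Fri, Sat, Sun
Months with five Tuesdays: Feb, May, Aug, Oct.

4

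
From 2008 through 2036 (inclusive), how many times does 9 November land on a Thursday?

4

Day of week of November 9 in each year:
2008: Sun, 2009: Mon, 2010: Tue, 2011: Wed, 2012: Fri, 2013: Sat, 2014: Sun, 2015: Mon, 2016: Wed, 2017: Thu ✓, 2018: Fri, 2019: Sat, 2020: Mon, 2021: Tue, 2022: Wed, 2023: Thu ✓, 2024: Sat, 2025: Sun, 2026: Mon, 2027: Tue, 2028: Thu ✓, 2029: Fri, 2030: Sat, 2031: Sun, 2032: Tue, 2033: Wed, 2034: Thu ✓, 2035: Fri, 2036: Sun
Thursdays: 2017, 2023, 2028, 2034.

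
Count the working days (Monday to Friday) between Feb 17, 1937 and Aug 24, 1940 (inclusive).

Feb 17, 1937 is a Wednesday.
That's 1285 days from start to end, counting both.
1285 = 7 × 183 + 4, so there are 183 full weeks plus 4 extra days.
Each full week contributes 5 weekdays (Mon–Fri): 183 × 5 = 915.
The 4 extra days are Wednesday, Thursday, Friday, Saturday — 3 of them qualify.
Total: 915 + 3 = 918.

918 weekdays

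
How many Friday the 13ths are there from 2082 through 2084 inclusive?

5

Friday-the-13ths by year:
2082: Feb, Mar, Nov
2083: Aug
2084: Oct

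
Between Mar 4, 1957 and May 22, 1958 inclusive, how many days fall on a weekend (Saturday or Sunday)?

126

Mar 4, 1957 is a Monday.
That's 445 days from start to end, counting both.
445 = 7 × 63 + 4, so there are 63 full weeks plus 4 extra days.
Each full week contributes 2 weekend days (Sat, Sun): 63 × 2 = 126.
The 4 extra days are Mon, Tue, Wed, Thu — none qualify.
Total: 126 + 0 = 126.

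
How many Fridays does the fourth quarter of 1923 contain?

13

1923-10-01 is a Monday.
From 1923-10-01 to 1923-12-31 is 92 days inclusive.
92 = 7 × 13 + 1, so there are 13 full weeks plus 1 extra day.
Each full week contributes one Friday: 13 so far.
The 1 extra day is Mon — none qualify.
Total: 13 + 0 = 13.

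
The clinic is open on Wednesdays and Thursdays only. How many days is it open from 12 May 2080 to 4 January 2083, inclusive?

12 May 2080 is a Sunday.
From 12 May 2080 to 4 January 2083 is 968 days inclusive.
968 = 7 × 138 + 2, so there are 138 full weeks plus 2 extra days.
Each full week contributes 2 days from the set (Wed, Thu): 138 × 2 = 276.
The 2 extra days are Sun, Mon — none qualify.
Total: 276 + 0 = 276.

276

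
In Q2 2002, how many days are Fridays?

13

April 1, 2002 is a Monday.
The range spans 91 days (inclusive of both endpoints).
91 = 7 × 13, so the span is exactly 13 full weeks.
Each full week contributes one Friday: 13 so far.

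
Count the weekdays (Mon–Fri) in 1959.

261 weekdays

1 January 1959 is a Thursday.
From 1 January 1959 to 31 December 1959 is 365 days inclusive.
365 = 7 × 52 + 1, so there are 52 full weeks plus 1 extra day.
Each full week contributes 5 weekdays (Mon–Fri): 52 × 5 = 260.
The 1 extra day is Thu — 1 of them qualifies.
Total: 260 + 1 = 261.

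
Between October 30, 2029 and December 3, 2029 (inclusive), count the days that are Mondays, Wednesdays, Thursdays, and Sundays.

October 30, 2029 is a Tuesday.
The range spans 35 days (inclusive of both endpoints).
35 = 7 × 5, so the span is exactly 5 full weeks.
Each full week contributes 4 days from the set (Mon, Wed, Thu, Sun): 5 × 4 = 20.

20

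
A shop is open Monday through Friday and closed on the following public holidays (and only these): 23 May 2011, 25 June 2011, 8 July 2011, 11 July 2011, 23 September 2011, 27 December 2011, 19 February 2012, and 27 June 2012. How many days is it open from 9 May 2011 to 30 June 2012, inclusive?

9 May 2011 is a Monday.
The range spans 419 days (inclusive of both endpoints).
419 = 7 × 59 + 6, so there are 59 full weeks plus 6 extra days.
Each full week contributes 5 weekdays (Mon–Fri): 59 × 5 = 295.
The 6 extra days are Monday, Tuesday, Wednesday, Thursday, Friday, Saturday — 5 of them qualify.
Total: 295 + 5 = 300.
Holidays: 23 May 2011 (Mon); 25 June 2011 (Sat); 8 July 2011 (Fri); 11 July 2011 (Mon); 23 September 2011 (Fri); 27 December 2011 (Tue); 19 February 2012 (Sun); 27 June 2012 (Wed).
6 of the 8 holidays fall on weekdays; the rest are weekends and were already excluded.
Business days: 300 − 6 = 294.

294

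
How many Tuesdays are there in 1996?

Jan 1, 1996 is a Monday.
From Jan 1, 1996 to Dec 31, 1996 is 366 days inclusive.
366 = 7 × 52 + 2, so there are 52 full weeks plus 2 extra days.
Each full week contributes one Tuesday: 52 so far.
The 2 extra days are Monday, Tuesday — 1 of them qualifies.
Total: 52 + 1 = 53.

53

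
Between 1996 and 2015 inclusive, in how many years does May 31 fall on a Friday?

3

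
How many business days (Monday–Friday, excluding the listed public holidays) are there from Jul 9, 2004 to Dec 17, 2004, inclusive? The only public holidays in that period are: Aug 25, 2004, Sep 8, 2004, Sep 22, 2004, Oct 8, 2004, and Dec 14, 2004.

111

Jul 9, 2004 is a Friday.
The range spans 162 days (inclusive of both endpoints).
162 = 7 × 23 + 1, so there are 23 full weeks plus 1 extra day.
Each full week contributes 5 weekdays (Mon–Fri): 23 × 5 = 115.
The 1 extra day is Friday — 1 of them qualifies.
Total: 115 + 1 = 116.
Holidays: Aug 25, 2004 (Wed); Sep 8, 2004 (Wed); Sep 22, 2004 (Wed); Oct 8, 2004 (Fri); Dec 14, 2004 (Tue).
All 5 holidays fall on weekdays, so subtract 5.
Business days: 116 − 5 = 111.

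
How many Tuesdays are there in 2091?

52

1 January 2091 is a Monday.
From 1 January 2091 to 31 December 2091 is 365 days inclusive.
365 = 7 × 52 + 1, so there are 52 full weeks plus 1 extra day.
Each full week contributes one Tuesday: 52 so far.
The 1 extra day is Monday — none qualify.
Total: 52 + 0 = 52.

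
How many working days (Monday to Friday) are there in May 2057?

23

May 1, 2057 is a Tuesday.
That's 31 days from start to end, counting both.
31 = 7 × 4 + 3, so there are 4 full weeks plus 3 extra days.
Each full week contributes 5 weekdays (Mon–Fri): 4 × 5 = 20.
The 3 extra days are Tue, Wed, Thu — 3 of them qualify.
Total: 20 + 3 = 23.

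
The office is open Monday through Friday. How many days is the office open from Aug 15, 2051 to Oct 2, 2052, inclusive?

Aug 15, 2051 is a Tuesday.
From Aug 15, 2051 to Oct 2, 2052 is 415 days inclusive.
415 = 7 × 59 + 2, so there are 59 full weeks plus 2 extra days.
Each full week contributes 5 weekdays (Mon–Fri): 59 × 5 = 295.
The 2 extra days are Tuesday, Wednesday — 2 of them qualify.
Total: 295 + 2 = 297.

297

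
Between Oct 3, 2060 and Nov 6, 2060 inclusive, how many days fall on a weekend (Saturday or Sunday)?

10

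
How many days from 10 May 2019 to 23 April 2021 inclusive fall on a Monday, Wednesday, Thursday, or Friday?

409

10 May 2019 is a Friday.
That's 715 days from start to end, counting both.
715 = 7 × 102 + 1, so there are 102 full weeks plus 1 extra day.
Each full week contributes 4 days from the set (Mon, Wed, Thu, Fri): 102 × 4 = 408.
The 1 extra day is Friday — 1 of them qualifies.
Total: 408 + 1 = 409.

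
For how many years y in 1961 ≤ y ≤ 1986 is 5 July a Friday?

Day of week of July 5 in each year:
1961: Wed, 1962: Thu, 1963: Fri ✓, 1964: Sun, 1965: Mon, 1966: Tue, 1967: Wed, 1968: Fri ✓, 1969: Sat, 1970: Sun, 1971: Mon, 1972: Wed, 1973: Thu, 1974: Fri ✓, 1975: Sat, 1976: Mon, 1977: Tue, 1978: Wed, 1979: Thu, 1980: Sat, 1981: Sun, 1982: Mon, 1983: Tue, 1984: Thu, 1985: Fri ✓, 1986: Sat
Fridays: 1963, 1968, 1974, 1985.

4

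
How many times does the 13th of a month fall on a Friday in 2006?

The 13th falls on a Friday when the month's 13th has weekday Fri.
Jan 13 is Fri ✓; Feb 13 is Mon; Mar 13 is Mon; Apr 13 is Thu; May 13 is Sat; Jun 13 is Tue; Jul 13 is Thu; Aug 13 is Sun; Sep 13 is Wed; Oct 13 is Fri ✓; Nov 13 is Mon; Dec 13 is Wed.
Friday the 13ths: Jan, Oct.

2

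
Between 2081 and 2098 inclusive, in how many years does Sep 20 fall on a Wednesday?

Day of week of September 20 in each year:
2081: Sat, 2082: Sun, 2083: Mon, 2084: Wed ✓, 2085: Thu, 2086: Fri, 2087: Sat, 2088: Mon, 2089: Tue, 2090: Wed ✓, 2091: Thu, 2092: Sat, 2093: Sun, 2094: Mon, 2095: Tue, 2096: Thu, 2097: Fri, 2098: Sat
Wednesdays: 2084, 2090.

2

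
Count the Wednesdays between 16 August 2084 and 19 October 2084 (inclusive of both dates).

10 Wednesdays

16 August 2084 is a Wednesday.
From 16 August 2084 to 19 October 2084 is 65 days inclusive.
65 = 7 × 9 + 2, so there are 9 full weeks plus 2 extra days.
Each full week contributes one Wednesday: 9 so far.
The 2 extra days are Wednesday, Thursday — 1 of them qualifies.
Total: 9 + 1 = 10.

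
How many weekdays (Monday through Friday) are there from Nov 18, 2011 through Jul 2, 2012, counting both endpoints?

162 weekdays

Nov 18, 2011 is a Friday.
From Nov 18, 2011 to Jul 2, 2012 is 228 days inclusive.
228 = 7 × 32 + 4, so there are 32 full weeks plus 4 extra days.
Each full week contributes 5 weekdays (Mon–Fri): 32 × 5 = 160.
The 4 extra days are Fri, Sat, Sun, Mon — 2 of them qualify.
Total: 160 + 2 = 162.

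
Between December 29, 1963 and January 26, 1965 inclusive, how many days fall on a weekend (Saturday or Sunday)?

113

December 29, 1963 is a Sunday.
The range spans 395 days (inclusive of both endpoints).
395 = 7 × 56 + 3, so there are 56 full weeks plus 3 extra days.
Each full week contributes 2 weekend days (Sat, Sun): 56 × 2 = 112.
The 3 extra days are Sunday, Monday, Tuesday — 1 of them qualifies.
Total: 112 + 1 = 113.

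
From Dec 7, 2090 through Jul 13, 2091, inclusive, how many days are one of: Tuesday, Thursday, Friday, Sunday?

Dec 7, 2090 is a Thursday.
That's 219 days from start to end, counting both.
219 = 7 × 31 + 2, so there are 31 full weeks plus 2 extra days.
Each full week contributes 4 days from the set (Tue, Thu, Fri, Sun): 31 × 4 = 124.
The 2 extra days are Thu, Fri — 2 of them qualify.
Total: 124 + 2 = 126.

126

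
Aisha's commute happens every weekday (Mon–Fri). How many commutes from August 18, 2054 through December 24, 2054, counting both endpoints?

August 18, 2054 is a Tuesday.
That's 129 days from start to end, counting both.
129 = 7 × 18 + 3, so there are 18 full weeks plus 3 extra days.
Each full week contributes 5 weekdays (Mon–Fri): 18 × 5 = 90.
The 3 extra days are Tue, Wed, Thu — 3 of them qualify.
Total: 90 + 3 = 93.

93 weekdays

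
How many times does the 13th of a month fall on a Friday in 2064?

1

The 13th falls on a Friday when the month's 13th has weekday Fri.
Jan 13 is Sun; Feb 13 is Wed; Mar 13 is Thu; Apr 13 is Sun; May 13 is Tue; Jun 13 is Fri ✓; Jul 13 is Sun; Aug 13 is Wed; Sep 13 is Sat; Oct 13 is Mon; Nov 13 is Thu; Dec 13 is Sat.
Friday the 13ths: Jun.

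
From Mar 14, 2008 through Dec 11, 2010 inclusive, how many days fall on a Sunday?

143

Mar 14, 2008 is a Friday.
The range spans 1003 days (inclusive of both endpoints).
1003 = 7 × 143 + 2, so there are 143 full weeks plus 2 extra days.
Each full week contributes one Sunday: 143 so far.
The 2 extra days are Fri, Sat — none qualify.
Total: 143 + 0 = 143.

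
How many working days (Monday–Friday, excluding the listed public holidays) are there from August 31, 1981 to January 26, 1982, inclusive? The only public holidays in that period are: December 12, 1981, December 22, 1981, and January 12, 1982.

105 working days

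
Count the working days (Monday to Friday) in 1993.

261

1993-01-01 is a Friday.
From 1993-01-01 to 1993-12-31 is 365 days inclusive.
365 = 7 × 52 + 1, so there are 52 full weeks plus 1 extra day.
Each full week contributes 5 weekdays (Mon–Fri): 52 × 5 = 260.
The 1 extra day is Fri — 1 of them qualifies.
Total: 260 + 1 = 261.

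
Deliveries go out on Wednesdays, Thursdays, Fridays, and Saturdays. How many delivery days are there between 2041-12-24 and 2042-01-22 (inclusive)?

17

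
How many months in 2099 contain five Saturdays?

4

A month has five Saturdays exactly when Saturday falls within its first (length − 28) days.
Jan: 31 days, starts Thu → 5 of Thu, Fri, Sat ✓
Feb: 28 days, starts Sun → 5 of (none)
Mar: 31 days, starts Sun → 5 of Sun, Mon, Tue
Apr: 30 days, starts Wed → 5 of Wed, Thu
May: 31 days, starts Fri → 5 of Fri, Sat, Sun ✓
Jun: 30 days, starts Mon → 5 of Mon, Tue
Jul: 31 days, starts Wed → 5 of Wed, Thu, Fri
Aug: 31 days, starts Sat → 5 of Sat, Sun, Mon ✓
Sep: 30 days, starts Tue → 5 of Tue, Wed
Oct: 31 days, starts Thu → 5 of Thu, Fri, Sat ✓
Nov: 30 days, starts Sun → 5 of Sun, Mon
Dec: 31 days, starts Tue → 5 of Tue, Wed, Thu
Months with five Saturdays: Jan, May, Aug, Oct.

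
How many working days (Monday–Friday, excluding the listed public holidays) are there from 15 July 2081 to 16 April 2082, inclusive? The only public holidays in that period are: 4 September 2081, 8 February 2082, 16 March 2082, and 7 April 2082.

15 July 2081 is a Tuesday.
From 15 July 2081 to 16 April 2082 is 276 days inclusive.
276 = 7 × 39 + 3, so there are 39 full weeks plus 3 extra days.
Each full week contributes 5 weekdays (Mon–Fri): 39 × 5 = 195.
The 3 extra days are Tue, Wed, Thu — 3 of them qualify.
Total: 195 + 3 = 198.
Holidays: 4 September 2081 (Thu); 8 February 2082 (Sun); 16 March 2082 (Mon); 7 April 2082 (Tue).
3 of the 4 holidays fall on weekdays; the rest are weekends and were already excluded.
Business days: 198 − 3 = 195.

195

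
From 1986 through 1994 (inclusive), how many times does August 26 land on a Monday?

Day of week of August 26 in each year:
1986: Tue, 1987: Wed, 1988: Fri, 1989: Sat, 1990: Sun, 1991: Mon ✓, 1992: Wed, 1993: Thu, 1994: Fri
Mondays: 1991.

1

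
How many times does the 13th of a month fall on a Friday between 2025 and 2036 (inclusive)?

19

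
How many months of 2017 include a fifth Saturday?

4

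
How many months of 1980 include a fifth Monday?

A month has five Mondays exactly when Monday falls within its first (length − 28) days.
Jan: 31 days, starts Tue → 5 of Tue, Wed, Thu
Feb: 29 days, starts Fri → 5 of Fri
Mar: 31 days, starts Sat → 5 of Sat, Sun, Mon ✓
Apr: 30 days, starts Tue → 5 of Tue, Wed
May: 31 days, starts Thu → 5 of Thu, Fri, Sat
Jun: 30 days, starts Sun → 5 of Sun, Mon ✓
Jul: 31 days, starts Tue → 5 of Tue, Wed, Thu
Aug: 31 days, starts Fri → 5 of Fri, Sat, Sun
Sep: 30 days, starts Mon → 5 of Mon, Tue ✓
Oct: 31 days, starts Wed → 5 of Wed, Thu, Fri
Nov: 30 days, starts Sat → 5 of Sat, Sun
Dec: 31 days, starts Mon → 5 of Mon, Tue, Wed ✓
Months with five Mondays: Mar, Jun, Sep, Dec.

4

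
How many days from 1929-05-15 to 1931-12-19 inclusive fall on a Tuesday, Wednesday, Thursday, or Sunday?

542

1929-05-15 is a Wednesday.
The range spans 949 days (inclusive of both endpoints).
949 = 7 × 135 + 4, so there are 135 full weeks plus 4 extra days.
Each full week contributes 4 days from the set (Tue, Wed, Thu, Sun): 135 × 4 = 540.
The 4 extra days are Wednesday, Thursday, Friday, Saturday — 2 of them qualify.
Total: 540 + 2 = 542.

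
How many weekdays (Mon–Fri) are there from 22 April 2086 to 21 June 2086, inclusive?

22 April 2086 is a Monday.
That's 61 days from start to end, counting both.
61 = 7 × 8 + 5, so there are 8 full weeks plus 5 extra days.
Each full week contributes 5 weekdays (Mon–Fri): 8 × 5 = 40.
The 5 extra days are Mon, Tue, Wed, Thu, Fri — 5 of them qualify.
Total: 40 + 5 = 45.

45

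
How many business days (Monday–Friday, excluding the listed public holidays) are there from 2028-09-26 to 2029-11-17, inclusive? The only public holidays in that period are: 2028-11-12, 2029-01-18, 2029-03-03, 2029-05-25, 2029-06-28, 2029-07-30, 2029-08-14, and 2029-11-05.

2028-09-26 is a Tuesday.
From 2028-09-26 to 2029-11-17 is 418 days inclusive.
418 = 7 × 59 + 5, so there are 59 full weeks plus 5 extra days.
Each full week contributes 5 weekdays (Mon–Fri): 59 × 5 = 295.
The 5 extra days are Tue, Wed, Thu, Fri, Sat — 4 of them qualify.
Total: 295 + 4 = 299.
Holidays: 2028-11-12 (Sun); 2029-01-18 (Thu); 2029-03-03 (Sat); 2029-05-25 (Fri); 2029-06-28 (Thu); 2029-07-30 (Mon); 2029-08-14 (Tue); 2029-11-05 (Mon).
6 of the 8 holidays fall on weekdays; the rest are weekends and were already excluded.
Business days: 299 − 6 = 293.

293 business days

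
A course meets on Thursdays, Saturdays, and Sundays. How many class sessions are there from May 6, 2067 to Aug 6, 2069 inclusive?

May 6, 2067 is a Friday.
That's 824 days from start to end, counting both.
824 = 7 × 117 + 5, so there are 117 full weeks plus 5 extra days.
Each full week contributes 3 days from the set (Thu, Sat, Sun): 117 × 3 = 351.
The 5 extra days are Friday, Saturday, Sunday, Monday, Tuesday — 2 of them qualify.
Total: 351 + 2 = 353.

353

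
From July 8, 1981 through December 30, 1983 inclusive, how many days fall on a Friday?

July 8, 1981 is a Wednesday.
The range spans 906 days (inclusive of both endpoints).
906 = 7 × 129 + 3, so there are 129 full weeks plus 3 extra days.
Each full week contributes one Friday: 129 so far.
The 3 extra days are Wed, Thu, Fri — 1 of them qualifies.
Total: 129 + 1 = 130.

130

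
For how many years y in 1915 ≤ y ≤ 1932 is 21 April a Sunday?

2

Day of week of April 21 in each year:
1915: Wed, 1916: Fri, 1917: Sat, 1918: Sun ✓, 1919: Mon, 1920: Wed, 1921: Thu, 1922: Fri, 1923: Sat, 1924: Mon, 1925: Tue, 1926: Wed, 1927: Thu, 1928: Sat, 1929: Sun ✓, 1930: Mon, 1931: Tue, 1932: Thu
Sundays: 1918, 1929.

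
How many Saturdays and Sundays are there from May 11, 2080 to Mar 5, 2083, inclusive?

May 11, 2080 is a Saturday.
That's 1029 days from start to end, counting both.
1029 = 7 × 147, so the span is exactly 147 full weeks.
Each full week contributes 2 weekend days (Sat, Sun): 147 × 2 = 294.
Total: 294.

294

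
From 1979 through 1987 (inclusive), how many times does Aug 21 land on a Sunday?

Day of week of August 21 in each year:
1979: Tue, 1980: Thu, 1981: Fri, 1982: Sat, 1983: Sun ✓, 1984: Tue, 1985: Wed, 1986: Thu, 1987: Fri
Sundays: 1983.

1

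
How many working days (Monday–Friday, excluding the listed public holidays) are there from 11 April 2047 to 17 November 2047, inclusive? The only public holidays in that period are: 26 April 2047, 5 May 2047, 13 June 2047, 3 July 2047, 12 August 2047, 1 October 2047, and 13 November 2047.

151

11 April 2047 is a Thursday.
From 11 April 2047 to 17 November 2047 is 221 days inclusive.
221 = 7 × 31 + 4, so there are 31 full weeks plus 4 extra days.
Each full week contributes 5 weekdays (Mon–Fri): 31 × 5 = 155.
The 4 extra days are Thu, Fri, Sat, Sun — 2 of them qualify.
Total: 155 + 2 = 157.
Holidays: 26 April 2047 (Fri); 5 May 2047 (Sun); 13 June 2047 (Thu); 3 July 2047 (Wed); 12 August 2047 (Mon); 1 October 2047 (Tue); 13 November 2047 (Wed).
6 of the 7 holidays fall on weekdays; the rest are weekends and were already excluded.
Business days: 157 − 6 = 151.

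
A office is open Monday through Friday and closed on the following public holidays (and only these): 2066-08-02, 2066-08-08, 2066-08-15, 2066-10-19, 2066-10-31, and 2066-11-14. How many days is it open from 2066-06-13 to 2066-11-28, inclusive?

118

2066-06-13 is a Sunday.
The range spans 169 days (inclusive of both endpoints).
169 = 7 × 24 + 1, so there are 24 full weeks plus 1 extra day.
Each full week contributes 5 weekdays (Mon–Fri): 24 × 5 = 120.
The 1 extra day is Sunday — none qualify.
Total: 120 + 0 = 120.
Holidays: 2066-08-02 (Mon); 2066-08-08 (Sun); 2066-08-15 (Sun); 2066-10-19 (Tue); 2066-10-31 (Sun); 2066-11-14 (Sun).
2 of the 6 holidays fall on weekdays; the rest are weekends and were already excluded.
Business days: 120 − 2 = 118.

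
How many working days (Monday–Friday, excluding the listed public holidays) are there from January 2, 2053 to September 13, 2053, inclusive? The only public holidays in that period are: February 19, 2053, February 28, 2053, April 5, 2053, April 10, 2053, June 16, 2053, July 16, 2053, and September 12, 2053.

January 2, 2053 is a Thursday.
The range spans 255 days (inclusive of both endpoints).
255 = 7 × 36 + 3, so there are 36 full weeks plus 3 extra days.
Each full week contributes 5 weekdays (Mon–Fri): 36 × 5 = 180.
The 3 extra days are Thursday, Friday, Saturday — 2 of them qualify.
Total: 180 + 2 = 182.
Holidays: February 19, 2053 (Wed); February 28, 2053 (Fri); April 5, 2053 (Sat); April 10, 2053 (Thu); June 16, 2053 (Mon); July 16, 2053 (Wed); September 12, 2053 (Fri).
6 of the 7 holidays fall on weekdays; the rest are weekends and were already excluded.
Business days: 182 − 6 = 176.

176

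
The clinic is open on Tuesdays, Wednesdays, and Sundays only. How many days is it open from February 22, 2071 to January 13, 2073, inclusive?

297

February 22, 2071 is a Sunday.
From February 22, 2071 to January 13, 2073 is 692 days inclusive.
692 = 7 × 98 + 6, so there are 98 full weeks plus 6 extra days.
Each full week contributes 3 days from the set (Tue, Wed, Sun): 98 × 3 = 294.
The 6 extra days are Sunday, Monday, Tuesday, Wednesday, Thursday, Friday — 3 of them qualify.
Total: 294 + 3 = 297.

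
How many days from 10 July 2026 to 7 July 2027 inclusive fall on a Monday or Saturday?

104

10 July 2026 is a Friday.
The range spans 363 days (inclusive of both endpoints).
363 = 7 × 51 + 6, so there are 51 full weeks plus 6 extra days.
Each full week contributes 2 days from the set (Mon, Sat): 51 × 2 = 102.
The 6 extra days are Fri, Sat, Sun, Mon, Tue, Wed — 2 of them qualify.
Total: 102 + 2 = 104.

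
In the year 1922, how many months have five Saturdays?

A month has five Saturdays exactly when Saturday falls within its first (length − 28) days.
Jan: 31 days, starts Sun → 5 of Sun, Mon, Tue
Feb: 28 days, starts Wed → 5 of (none)
Mar: 31 days, starts Wed → 5 of Wed, Thu, Fri
Apr: 30 days, starts Sat → 5 of Sat, Sun ✓
May: 31 days, starts Mon → 5 of Mon, Tue, Wed
Jun: 30 days, starts Thu → 5 of Thu, Fri
Jul: 31 days, starts Sat → 5 of Sat, Sun, Mon ✓
Aug: 31 days, starts Tue → 5 of Tue, Wed, Thu
Sep: 30 days, starts Fri → 5 of Fri, Sat ✓
Oct: 31 days, starts Sun → 5 of Sun, Mon, Tue
Nov: 30 days, starts Wed → 5 of Wed, Thu
Dec: 31 days, starts Fri → 5 of Fri, Sat, Sun ✓
Months with five Saturdays: Apr, Jul, Sep, Dec.

4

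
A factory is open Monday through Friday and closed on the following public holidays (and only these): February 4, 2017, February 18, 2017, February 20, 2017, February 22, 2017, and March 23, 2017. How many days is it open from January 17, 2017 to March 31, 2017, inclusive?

January 17, 2017 is a Tuesday.
The range spans 74 days (inclusive of both endpoints).
74 = 7 × 10 + 4, so there are 10 full weeks plus 4 extra days.
Each full week contributes 5 weekdays (Mon–Fri): 10 × 5 = 50.
The 4 extra days are Tuesday, Wednesday, Thursday, Friday — 4 of them qualify.
Total: 50 + 4 = 54.
Holidays: February 4, 2017 (Sat); February 18, 2017 (Sat); February 20, 2017 (Mon); February 22, 2017 (Wed); March 23, 2017 (Thu).
3 of the 5 holidays fall on weekdays; the rest are weekends and were already excluded.
Business days: 54 − 3 = 51.

51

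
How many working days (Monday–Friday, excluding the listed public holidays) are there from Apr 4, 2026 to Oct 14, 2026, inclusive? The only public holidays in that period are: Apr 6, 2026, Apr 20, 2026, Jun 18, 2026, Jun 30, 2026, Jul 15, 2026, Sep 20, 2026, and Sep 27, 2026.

133 working days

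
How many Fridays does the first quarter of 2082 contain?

2082-01-01 is a Thursday.
The range spans 90 days (inclusive of both endpoints).
90 = 7 × 12 + 6, so there are 12 full weeks plus 6 extra days.
Each full week contributes one Friday: 12 so far.
The 6 extra days are Thursday, Friday, Saturday, Sunday, Monday, Tuesday — 1 of them qualifies.
Total: 12 + 1 = 13.

13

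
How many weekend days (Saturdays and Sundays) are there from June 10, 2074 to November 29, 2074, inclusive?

49

June 10, 2074 is a Sunday.
The range spans 173 days (inclusive of both endpoints).
173 = 7 × 24 + 5, so there are 24 full weeks plus 5 extra days.
Each full week contributes 2 weekend days (Sat, Sun): 24 × 2 = 48.
The 5 extra days are Sun, Mon, Tue, Wed, Thu — 1 of them qualifies.
Total: 48 + 1 = 49.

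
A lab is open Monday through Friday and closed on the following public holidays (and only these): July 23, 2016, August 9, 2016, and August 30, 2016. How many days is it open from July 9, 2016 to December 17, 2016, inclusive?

July 9, 2016 is a Saturday.
The range spans 162 days (inclusive of both endpoints).
162 = 7 × 23 + 1, so there are 23 full weeks plus 1 extra day.
Each full week contributes 5 weekdays (Mon–Fri): 23 × 5 = 115.
The 1 extra day is Sat — none qualify.
Total: 115 + 0 = 115.
Holidays: July 23, 2016 (Sat); August 9, 2016 (Tue); August 30, 2016 (Tue).
2 of the 3 holidays fall on weekdays; the rest are weekends and were already excluded.
Business days: 115 − 2 = 113.

113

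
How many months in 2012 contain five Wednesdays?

A month has five Wednesdays exactly when Wednesday falls within its first (length − 28) days.
Jan: 31 days, starts Sun → 5 of Sun, Mon, Tue
Feb: 29 days, starts Wed → 5 of Wed ✓
Mar: 31 days, starts Thu → 5 of Thu, Fri, Sat
Apr: 30 days, starts Sun → 5 of Sun, Mon
May: 31 days, starts Tue → 5 of Tue, Wed, Thu ✓
Jun: 30 days, starts Fri → 5 of Fri, Sat
Jul: 31 days, starts Sun → 5 of Sun, Mon, Tue
Aug: 31 days, starts Wed → 5 of Wed, Thu, Fri ✓
Sep: 30 days, starts Sat → 5 of Sat, Sun
Oct: 31 days, starts Mon → 5 of Mon, Tue, Wed ✓
Nov: 30 days, starts Thu → 5 of Thu, Fri
Dec: 31 days, starts Sat → 5 of Sat, Sun, Mon
Months with five Wednesdays: Feb, May, Aug, Oct.

4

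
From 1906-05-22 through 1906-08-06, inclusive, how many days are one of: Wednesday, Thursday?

22

1906-05-22 is a Tuesday.
The range spans 77 days (inclusive of both endpoints).
77 = 7 × 11, so the span is exactly 11 full weeks.
Each full week contributes 2 days from the set (Wed, Thu): 11 × 2 = 22.
Total: 22.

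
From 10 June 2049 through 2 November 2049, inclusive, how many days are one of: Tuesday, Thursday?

10 June 2049 is a Thursday.
The range spans 146 days (inclusive of both endpoints).
146 = 7 × 20 + 6, so there are 20 full weeks plus 6 extra days.
Each full week contributes 2 days from the set (Tue, Thu): 20 × 2 = 40.
The 6 extra days are Thu, Fri, Sat, Sun, Mon, Tue — 2 of them qualify.
Total: 40 + 2 = 42.

42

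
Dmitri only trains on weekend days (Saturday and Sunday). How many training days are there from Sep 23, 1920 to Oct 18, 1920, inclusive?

Sep 23, 1920 is a Thursday.
That's 26 days from start to end, counting both.
26 = 7 × 3 + 5, so there are 3 full weeks plus 5 extra days.
Each full week contributes 2 weekend days (Sat, Sun): 3 × 2 = 6.
The 5 extra days are Thu, Fri, Sat, Sun, Mon — 2 of them qualify.
Total: 6 + 2 = 8.

8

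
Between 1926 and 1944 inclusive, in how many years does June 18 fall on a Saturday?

3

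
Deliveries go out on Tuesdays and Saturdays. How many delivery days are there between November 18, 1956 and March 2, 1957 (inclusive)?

November 18, 1956 is a Sunday.
From November 18, 1956 to March 2, 1957 is 105 days inclusive.
105 = 7 × 15, so the span is exactly 15 full weeks.
Each full week contributes 2 days from the set (Tue, Sat): 15 × 2 = 30.

30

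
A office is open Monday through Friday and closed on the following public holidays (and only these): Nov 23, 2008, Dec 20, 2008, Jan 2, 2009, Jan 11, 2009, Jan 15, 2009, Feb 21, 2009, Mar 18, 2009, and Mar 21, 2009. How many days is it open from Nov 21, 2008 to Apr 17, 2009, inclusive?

103

Nov 21, 2008 is a Friday.
The range spans 148 days (inclusive of both endpoints).
148 = 7 × 21 + 1, so there are 21 full weeks plus 1 extra day.
Each full week contributes 5 weekdays (Mon–Fri): 21 × 5 = 105.
The 1 extra day is Fri — 1 of them qualifies.
Total: 105 + 1 = 106.
Holidays: Nov 23, 2008 (Sun); Dec 20, 2008 (Sat); Jan 2, 2009 (Fri); Jan 11, 2009 (Sun); Jan 15, 2009 (Thu); Feb 21, 2009 (Sat); Mar 18, 2009 (Wed); Mar 21, 2009 (Sat).
3 of the 8 holidays fall on weekdays; the rest are weekends and were already excluded.
Business days: 106 − 3 = 103.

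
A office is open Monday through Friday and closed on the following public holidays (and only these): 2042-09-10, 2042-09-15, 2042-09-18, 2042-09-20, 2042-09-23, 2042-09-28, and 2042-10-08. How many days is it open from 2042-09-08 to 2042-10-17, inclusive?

2042-09-08 is a Monday.
That's 40 days from start to end, counting both.
40 = 7 × 5 + 5, so there are 5 full weeks plus 5 extra days.
Each full week contributes 5 weekdays (Mon–Fri): 5 × 5 = 25.
The 5 extra days are Mon, Tue, Wed, Thu, Fri — 5 of them qualify.
Total: 25 + 5 = 30.
Holidays: 2042-09-10 (Wed); 2042-09-15 (Mon); 2042-09-18 (Thu); 2042-09-20 (Sat); 2042-09-23 (Tue); 2042-09-28 (Sun); 2042-10-08 (Wed).
5 of the 7 holidays fall on weekdays; the rest are weekends and were already excluded.
Business days: 30 − 5 = 25.

25 working days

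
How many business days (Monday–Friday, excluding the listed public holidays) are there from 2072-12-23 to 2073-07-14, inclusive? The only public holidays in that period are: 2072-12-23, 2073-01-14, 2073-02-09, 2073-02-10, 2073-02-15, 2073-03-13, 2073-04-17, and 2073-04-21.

2072-12-23 is a Friday.
That's 204 days from start to end, counting both.
204 = 7 × 29 + 1, so there are 29 full weeks plus 1 extra day.
Each full week contributes 5 weekdays (Mon–Fri): 29 × 5 = 145.
The 1 extra day is Friday — 1 of them qualifies.
Total: 145 + 1 = 146.
Holidays: 2072-12-23 (Fri); 2073-01-14 (Sat); 2073-02-09 (Thu); 2073-02-10 (Fri); 2073-02-15 (Wed); 2073-03-13 (Mon); 2073-04-17 (Mon); 2073-04-21 (Fri).
7 of the 8 holidays fall on weekdays; the rest are weekends and were already excluded.
Business days: 146 − 7 = 139.

139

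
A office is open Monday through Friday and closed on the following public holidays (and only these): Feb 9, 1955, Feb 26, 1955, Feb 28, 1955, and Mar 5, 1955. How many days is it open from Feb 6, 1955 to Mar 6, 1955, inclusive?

Feb 6, 1955 is a Sunday.
The range spans 29 days (inclusive of both endpoints).
29 = 7 × 4 + 1, so there are 4 full weeks plus 1 extra day.
Each full week contributes 5 weekdays (Mon–Fri): 4 × 5 = 20.
The 1 extra day is Sunday — none qualify.
Total: 20 + 0 = 20.
Holidays: Feb 9, 1955 (Wed); Feb 26, 1955 (Sat); Feb 28, 1955 (Mon); Mar 5, 1955 (Sat).
2 of the 4 holidays fall on weekdays; the rest are weekends and were already excluded.
Business days: 20 − 2 = 18.

18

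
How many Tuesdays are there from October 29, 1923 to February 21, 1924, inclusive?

October 29, 1923 is a Monday.
The range spans 116 days (inclusive of both endpoints).
116 = 7 × 16 + 4, so there are 16 full weeks plus 4 extra days.
Each full week contributes one Tuesday: 16 so far.
The 4 extra days are Monday, Tuesday, Wednesday, Thursday — 1 of them qualifies.
Total: 16 + 1 = 17.

17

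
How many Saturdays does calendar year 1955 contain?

1 January 1955 is a Saturday.
From 1 January 1955 to 31 December 1955 is 365 days inclusive.
365 = 7 × 52 + 1, so there are 52 full weeks plus 1 extra day.
Each full week contributes one Saturday: 52 so far.
The 1 extra day is Sat — 1 of them qualifies.
Total: 52 + 1 = 53.

53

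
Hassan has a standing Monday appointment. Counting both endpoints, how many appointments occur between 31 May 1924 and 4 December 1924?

27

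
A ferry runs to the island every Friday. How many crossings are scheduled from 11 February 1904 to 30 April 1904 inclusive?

11 February 1904 is a Thursday.
That's 80 days from start to end, counting both.
80 = 7 × 11 + 3, so there are 11 full weeks plus 3 extra days.
Each full week contributes one Friday: 11 so far.
The 3 extra days are Thursday, Friday, Saturday — 1 of them qualifies.
Total: 11 + 1 = 12.

12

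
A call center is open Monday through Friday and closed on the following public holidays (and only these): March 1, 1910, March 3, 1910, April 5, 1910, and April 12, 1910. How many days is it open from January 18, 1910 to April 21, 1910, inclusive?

64

January 18, 1910 is a Tuesday.
From January 18, 1910 to April 21, 1910 is 94 days inclusive.
94 = 7 × 13 + 3, so there are 13 full weeks plus 3 extra days.
Each full week contributes 5 weekdays (Mon–Fri): 13 × 5 = 65.
The 3 extra days are Tuesday, Wednesday, Thursday — 3 of them qualify.
Total: 65 + 3 = 68.
Holidays: March 1, 1910 (Tue); March 3, 1910 (Thu); April 5, 1910 (Tue); April 12, 1910 (Tue).
All 4 holidays fall on weekdays, so subtract 4.
Business days: 68 − 4 = 64.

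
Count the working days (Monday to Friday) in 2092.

262

Jan 1, 2092 is a Tuesday.
From Jan 1, 2092 to Dec 31, 2092 is 366 days inclusive.
366 = 7 × 52 + 2, so there are 52 full weeks plus 2 extra days.
Each full week contributes 5 weekdays (Mon–Fri): 52 × 5 = 260.
The 2 extra days are Tue, Wed — 2 of them qualify.
Total: 260 + 2 = 262.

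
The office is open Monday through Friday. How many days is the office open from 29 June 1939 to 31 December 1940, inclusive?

29 June 1939 is a Thursday.
That's 552 days from start to end, counting both.
552 = 7 × 78 + 6, so there are 78 full weeks plus 6 extra days.
Each full week contributes 5 weekdays (Mon–Fri): 78 × 5 = 390.
The 6 extra days are Thu, Fri, Sat, Sun, Mon, Tue — 4 of them qualify.
Total: 390 + 4 = 394.

394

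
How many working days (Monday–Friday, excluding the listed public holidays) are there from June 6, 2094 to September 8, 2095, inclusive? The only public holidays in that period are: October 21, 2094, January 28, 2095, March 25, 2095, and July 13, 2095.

June 6, 2094 is a Sunday.
The range spans 460 days (inclusive of both endpoints).
460 = 7 × 65 + 5, so there are 65 full weeks plus 5 extra days.
Each full week contributes 5 weekdays (Mon–Fri): 65 × 5 = 325.
The 5 extra days are Sunday, Monday, Tuesday, Wednesday, Thursday — 4 of them qualify.
Total: 325 + 4 = 329.
Holidays: October 21, 2094 (Thu); January 28, 2095 (Fri); March 25, 2095 (Fri); July 13, 2095 (Wed).
All 4 holidays fall on weekdays, so subtract 4.
Business days: 329 − 4 = 325.

325 working days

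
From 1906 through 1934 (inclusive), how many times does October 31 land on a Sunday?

4

Day of week of October 31 in each year:
1906: Wed, 1907: Thu, 1908: Sat, 1909: Sun ✓, 1910: Mon, 1911: Tue, 1912: Thu, 1913: Fri, 1914: Sat, 1915: Sun ✓, 1916: Tue, 1917: Wed, 1918: Thu, 1919: Fri, 1920: Sun ✓, 1921: Mon, 1922: Tue, 1923: Wed, 1924: Fri, 1925: Sat, 1926: Sun ✓, 1927: Mon, 1928: Wed, 1929: Thu, 1930: Fri, 1931: Sat, 1932: Mon, 1933: Tue, 1934: Wed
Sundays: 1909, 1915, 1920, 1926.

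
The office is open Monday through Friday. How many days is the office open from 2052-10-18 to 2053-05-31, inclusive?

161 weekdays

2052-10-18 is a Friday.
The range spans 226 days (inclusive of both endpoints).
226 = 7 × 32 + 2, so there are 32 full weeks plus 2 extra days.
Each full week contributes 5 weekdays (Mon–Fri): 32 × 5 = 160.
The 2 extra days are Fri, Sat — 1 of them qualifies.
Total: 160 + 1 = 161.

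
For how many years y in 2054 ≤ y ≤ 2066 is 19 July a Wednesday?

2

Day of week of July 19 in each year:
2054: Sun, 2055: Mon, 2056: Wed ✓, 2057: Thu, 2058: Fri, 2059: Sat, 2060: Mon, 2061: Tue, 2062: Wed ✓, 2063: Thu, 2064: Sat, 2065: Sun, 2066: Mon
Wednesdays: 2056, 2062.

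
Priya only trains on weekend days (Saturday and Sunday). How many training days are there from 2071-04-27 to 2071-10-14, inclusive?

2071-04-27 is a Monday.
From 2071-04-27 to 2071-10-14 is 171 days inclusive.
171 = 7 × 24 + 3, so there are 24 full weeks plus 3 extra days.
Each full week contributes 2 weekend days (Sat, Sun): 24 × 2 = 48.
The 3 extra days are Mon, Tue, Wed — none qualify.
Total: 48 + 0 = 48.

48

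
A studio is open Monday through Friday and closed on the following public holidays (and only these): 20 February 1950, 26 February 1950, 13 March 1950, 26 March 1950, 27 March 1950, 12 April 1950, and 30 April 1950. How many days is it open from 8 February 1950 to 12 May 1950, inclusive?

8 February 1950 is a Wednesday.
From 8 February 1950 to 12 May 1950 is 94 days inclusive.
94 = 7 × 13 + 3, so there are 13 full weeks plus 3 extra days.
Each full week contributes 5 weekdays (Mon–Fri): 13 × 5 = 65.
The 3 extra days are Wed, Thu, Fri — 3 of them qualify.
Total: 65 + 3 = 68.
Holidays: 20 February 1950 (Mon); 26 February 1950 (Sun); 13 March 1950 (Mon); 26 March 1950 (Sun); 27 March 1950 (Mon); 12 April 1950 (Wed); 30 April 1950 (Sun).
4 of the 7 holidays fall on weekdays; the rest are weekends and were already excluded.
Business days: 68 − 4 = 64.

64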